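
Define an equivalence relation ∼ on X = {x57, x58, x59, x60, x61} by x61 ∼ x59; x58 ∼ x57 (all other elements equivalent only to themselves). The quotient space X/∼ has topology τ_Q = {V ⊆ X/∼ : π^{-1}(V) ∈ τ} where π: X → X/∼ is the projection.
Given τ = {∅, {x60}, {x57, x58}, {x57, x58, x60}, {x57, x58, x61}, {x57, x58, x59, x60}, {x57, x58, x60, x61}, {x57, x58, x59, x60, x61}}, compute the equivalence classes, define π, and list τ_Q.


X/∼ = {[x57=x58], [x59=x61], [x60]}; |τ_Q| = 5.

Equivalence classes: [x57=x58], [x59=x61], [x60].
Quotient map π: X → X/∼ sends x57 ↦ [x57=x58], x58 ↦ [x57=x58], x59 ↦ [x59=x61], x60 ↦ [x60], x61 ↦ [x59=x61].
For each subset V ⊆ X/∼, compute π^{-1}(V) ⊆ X and check whether π^{-1}(V) ∈ τ. V is open in τ_Q iff π^{-1}(V) ∈ τ.
  V = {}: π^{-1}(V) = ∅ ∈ τ ✓.
  V = {[x57=x58]}: π^{-1}(V) = {x57, x58} ∈ τ ✓.
  V = {[x59=x61]}: π^{-1}(V) = {x59, x61} ∉ τ ✗.
  V = {[x57=x58], [x59=x61]}: π^{-1}(V) = {x57, x58, x59, x61} ∉ τ ✗.
  V = {[x60]}: π^{-1}(V) = {x60} ∈ τ ✓.
  V = {[x57=x58], [x60]}: π^{-1}(V) = {x57, x58, x60} ∈ τ ✓.
  V = {[x59=x61], [x60]}: π^{-1}(V) = {x59, x60, x61} ∉ τ ✗.
  V = {[x57=x58], [x59=x61], [x60]}: π^{-1}(V) = {x57, x58, x59, x60, x61} ∈ τ ✓.
Open sets in the quotient: τ_Q = {{}, {[x57=x58]}, {[x60]}, {[x57=x58], [x60]}, {[x57=x58], [x59=x61], [x60]}} (5 elements).


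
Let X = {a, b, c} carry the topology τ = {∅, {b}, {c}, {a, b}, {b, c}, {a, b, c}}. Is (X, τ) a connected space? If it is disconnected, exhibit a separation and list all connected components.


(X, τ) is disconnected; components = [{c}, {a, b}].

Find clopen sets (U ∈ τ with X ∖ U ∈ τ):
  U = ∅, X ∖ U = {a, b, c} — both open, so U is clopen.
  U = {c}, X ∖ U = {a, b} — both open, so U is clopen.
  U = {a, b}, X ∖ U = {c} — both open, so U is clopen.
  U = {a, b, c}, X ∖ U = ∅ — both open, so U is clopen.
Nontrivial clopen(s) exist: e.g. {c}. So (X, τ) is disconnected.
Compute connected components by grouping points that agree on all clopens:
  component: {c}
  component: {a, b}


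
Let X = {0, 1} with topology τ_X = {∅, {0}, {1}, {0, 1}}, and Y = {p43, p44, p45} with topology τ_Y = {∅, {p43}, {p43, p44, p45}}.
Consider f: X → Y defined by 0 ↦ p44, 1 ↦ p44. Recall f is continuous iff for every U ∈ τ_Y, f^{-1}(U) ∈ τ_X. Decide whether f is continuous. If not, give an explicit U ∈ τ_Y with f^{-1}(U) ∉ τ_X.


f IS continuous.

Compute f^{-1}(U) for each U ∈ τ_Y:
  U = ∅: f^{-1}(U) = ∅ ∈ τ_X ✓.
  U = {p43}: f^{-1}(U) = ∅ ∈ τ_X ✓.
  U = {p43, p44, p45}: f^{-1}(U) = {0, 1} ∈ τ_X ✓.
Every preimage lies in τ_X, so f IS continuous.


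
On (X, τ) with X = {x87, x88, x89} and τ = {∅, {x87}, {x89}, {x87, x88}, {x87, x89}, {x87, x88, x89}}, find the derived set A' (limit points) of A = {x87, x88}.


A' = {x88}

For each x ∈ X, list the open sets U ∈ τ with x ∈ U, then check whether U ∩ (A ∖ {x}) ≠ ∅ for every such U.
  x = x87: open {x87} ∋ x has {x87} ∩ (A ∖ {x87}) = ∅, so x is NOT a limit point.
  x = x88: opens ∋ x are {x87, x88}, {x87, x88, x89}; each meets A ∖ {x88}, so x IS a limit point.
  x = x89: open {x89} ∋ x has {x89} ∩ (A ∖ {x89}) = ∅, so x is NOT a limit point.
Collecting: A' = {x88}.


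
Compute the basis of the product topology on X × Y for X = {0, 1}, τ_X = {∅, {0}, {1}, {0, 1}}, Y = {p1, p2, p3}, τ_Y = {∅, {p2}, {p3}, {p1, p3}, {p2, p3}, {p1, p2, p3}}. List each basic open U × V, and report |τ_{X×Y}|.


Basis B = {∅ × ∅, {0} × {p2}, {0} × {p3}, {1} × {p2}, {1} × {p3}, {0} × {p1, p3}, {0} × {p2, p3}, {0, 1} × {p2}, {0, 1} × {p3}, {1} × {p1, p3}, {1} × {p2, p3}, {0} × {p1, p2, p3}, {1} × {p1, p2, p3}, {0, 1} × {p1, p3}, {0, 1} × {p2, p3}, {0, 1} × {p1, p2, p3}}; |τ_{X×Y}| = 36.

Enumerate products U × V with U ∈ τ_X, V ∈ τ_Y (deduplicated):
  ∅ × ∅ = {} (∅)
  {0} × {p2} = {(0,p2)}
  {0} × {p3} = {(0,p3)}
  {1} × {p2} = {(1,p2)}
  {1} × {p3} = {(1,p3)}
  {0} × {p1, p3} = {(0,p1), (0,p3)}
  {0} × {p2, p3} = {(0,p2), (0,p3)}
  {0, 1} × {p2} = {(0,p2), (1,p2)}
  {0, 1} × {p3} = {(0,p3), (1,p3)}
  {1} × {p1, p3} = {(1,p1), (1,p3)}
  {1} × {p2, p3} = {(1,p2), (1,p3)}
  {0} × {p1, p2, p3} = {(0,p1), (0,p2), (0,p3)}
  {1} × {p1, p2, p3} = {(1,p1), (1,p2), (1,p3)}
  {0, 1} × {p1, p3} = {(0,p1), (0,p3), (1,p1), (1,p3)}
  {0, 1} × {p2, p3} = {(0,p2), (0,p3), (1,p2), (1,p3)}
  {0, 1} × {p1, p2, p3} = {(0,p1), (0,p2), (0,p3), (1,p1), (1,p2), (1,p3)}
These 16 distinct sets form the basis B.
Close under arbitrary unions to get τ_{X×Y}; counting gives |τ_{X×Y}| = 36.


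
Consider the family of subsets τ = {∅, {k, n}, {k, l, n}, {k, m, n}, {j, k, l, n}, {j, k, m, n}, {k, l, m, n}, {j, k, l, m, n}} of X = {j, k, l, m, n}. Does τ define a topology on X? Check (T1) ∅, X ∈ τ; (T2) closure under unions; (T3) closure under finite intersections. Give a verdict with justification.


τ is NOT a topology on X.

Axiom (T1): ∅ ∈ τ? Yes; X ∈ τ? Yes.
Axiom (T2/T3): check pairwise unions and intersections of members of τ.
Counterexample for (T3): {j, k, l, n} ∩ {j, k, m, n} = {j, k, n} ∉ τ. Therefore τ is NOT a topology.


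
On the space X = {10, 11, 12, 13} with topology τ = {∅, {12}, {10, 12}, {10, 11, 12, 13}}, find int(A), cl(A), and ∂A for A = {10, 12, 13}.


int(A) = {10, 12}, cl(A) = {10, 11, 12, 13}, ∂A = {11, 13}.

Closed sets in (X, τ) are complements of opens:
  closed(X, τ) = {∅, {11, 13}, {10, 11, 13}, {10, 11, 12, 13}}.
int(A) = ⋃ {U ∈ τ : U ⊆ A}. Opens contained in A: ∅, {12}, {10, 12}.
Taking the union of these: int(A) = {10, 12}.
cl(A) = ⋂ {C closed : A ⊆ C}. Closed sets containing A: {10, 11, 12, 13}.
Intersecting these: cl(A) = {10, 11, 12, 13}.
∂A = cl(A) ∖ int(A) = {10, 11, 12, 13} ∖ {10, 12} = {11, 13}.


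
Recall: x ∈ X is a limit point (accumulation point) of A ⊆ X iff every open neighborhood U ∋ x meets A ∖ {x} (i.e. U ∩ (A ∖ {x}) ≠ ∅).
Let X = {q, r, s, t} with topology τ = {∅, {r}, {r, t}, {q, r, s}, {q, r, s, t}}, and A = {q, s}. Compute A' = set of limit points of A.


A' = {q, s}

For each x ∈ X, list the open sets U ∈ τ with x ∈ U, then check whether U ∩ (A ∖ {x}) ≠ ∅ for every such U.
  x = q: opens ∋ x are {q, r, s}, {q, r, s, t}; each meets A ∖ {q}, so x IS a limit point.
  x = r: open {r} ∋ x has {r} ∩ (A ∖ {r}) = ∅, so x is NOT a limit point.
  x = s: opens ∋ x are {q, r, s}, {q, r, s, t}; each meets A ∖ {s}, so x IS a limit point.
  x = t: open {r, t} ∋ x has {r, t} ∩ (A ∖ {t}) = ∅, so x is NOT a limit point.
Collecting: A' = {q, s}.


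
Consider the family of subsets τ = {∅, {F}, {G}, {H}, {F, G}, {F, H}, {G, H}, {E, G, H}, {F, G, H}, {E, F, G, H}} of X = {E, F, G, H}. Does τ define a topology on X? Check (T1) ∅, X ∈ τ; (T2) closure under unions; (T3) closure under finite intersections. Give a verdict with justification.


τ IS a topology on X.

Axiom (T1): ∅ ∈ τ? Yes; X ∈ τ? Yes.
Axiom (T2/T3): check pairwise unions and intersections of members of τ.
All pairwise intersections and unions checked — each lies in τ. Therefore τ satisfies (T1), (T2), (T3): it IS a topology on X.


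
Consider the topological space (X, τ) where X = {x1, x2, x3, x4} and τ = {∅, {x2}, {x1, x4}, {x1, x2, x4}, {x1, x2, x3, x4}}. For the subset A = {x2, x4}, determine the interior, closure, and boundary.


int(A) = {x2}, cl(A) = {x1, x2, x3, x4}, ∂A = {x1, x3, x4}.

Closed sets in (X, τ) are complements of opens:
  closed(X, τ) = {∅, {x3}, {x2, x3}, {x1, x3, x4}, {x1, x2, x3, x4}}.
int(A) = ⋃ {U ∈ τ : U ⊆ A}. Opens contained in A: ∅, {x2}.
Taking the union of these: int(A) = {x2}.
cl(A) = ⋂ {C closed : A ⊆ C}. Closed sets containing A: {x1, x2, x3, x4}.
Intersecting these: cl(A) = {x1, x2, x3, x4}.
∂A = cl(A) ∖ int(A) = {x1, x2, x3, x4} ∖ {x2} = {x1, x3, x4}.


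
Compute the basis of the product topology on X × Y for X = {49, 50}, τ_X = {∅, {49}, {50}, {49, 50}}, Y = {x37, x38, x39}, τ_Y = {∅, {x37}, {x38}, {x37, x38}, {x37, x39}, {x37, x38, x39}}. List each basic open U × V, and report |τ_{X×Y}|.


Basis B = {∅ × ∅, {49} × {x37}, {49} × {x38}, {50} × {x37}, {50} × {x38}, {49} × {x37, x38}, {49} × {x37, x39}, {49, 50} × {x37}, {49, 50} × {x38}, {50} × {x37, x38}, {50} × {x37, x39}, {49} × {x37, x38, x39}, {50} × {x37, x38, x39}, {49, 50} × {x37, x38}, {49, 50} × {x37, x39}, {49, 50} × {x37, x38, x39}}; |τ_{X×Y}| = 36.

Enumerate products U × V with U ∈ τ_X, V ∈ τ_Y (deduplicated):
  ∅ × ∅ = {} (∅)
  {49} × {x37} = {(49,x37)}
  {49} × {x38} = {(49,x38)}
  {50} × {x37} = {(50,x37)}
  {50} × {x38} = {(50,x38)}
  {49} × {x37, x38} = {(49,x37), (49,x38)}
  {49} × {x37, x39} = {(49,x37), (49,x39)}
  {49, 50} × {x37} = {(49,x37), (50,x37)}
  {49, 50} × {x38} = {(49,x38), (50,x38)}
  {50} × {x37, x38} = {(50,x37), (50,x38)}
  {50} × {x37, x39} = {(50,x37), (50,x39)}
  {49} × {x37, x38, x39} = {(49,x37), (49,x38), (49,x39)}
  {50} × {x37, x38, x39} = {(50,x37), (50,x38), (50,x39)}
  {49, 50} × {x37, x38} = {(49,x37), (49,x38), (50,x37), (50,x38)}
  {49, 50} × {x37, x39} = {(49,x37), (49,x39), (50,x37), (50,x39)}
  {49, 50} × {x37, x38, x39} = {(49,x37), (49,x38), (49,x39), (50,x37), (50,x38), (50,x39)}
These 16 distinct sets form the basis B.
Close under arbitrary unions to get τ_{X×Y}; counting gives |τ_{X×Y}| = 36.


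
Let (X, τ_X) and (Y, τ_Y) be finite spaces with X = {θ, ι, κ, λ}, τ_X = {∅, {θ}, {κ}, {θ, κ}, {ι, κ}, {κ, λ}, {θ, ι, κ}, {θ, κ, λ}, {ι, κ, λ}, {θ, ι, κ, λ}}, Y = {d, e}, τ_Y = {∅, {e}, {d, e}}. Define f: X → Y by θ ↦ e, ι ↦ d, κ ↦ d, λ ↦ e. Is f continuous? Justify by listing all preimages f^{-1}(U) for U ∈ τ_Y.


f is NOT continuous.

Compute f^{-1}(U) for each U ∈ τ_Y:
  U = ∅: f^{-1}(U) = ∅ ∈ τ_X ✓.
  U = {e}: f^{-1}(U) = {θ, λ} ∉ τ_X ✗.
  U = {d, e}: f^{-1}(U) = {θ, ι, κ, λ} ∈ τ_X ✓.
Found U = {e} with f^{-1}(U) = {θ, λ} not in τ_X. Therefore f is NOT continuous.


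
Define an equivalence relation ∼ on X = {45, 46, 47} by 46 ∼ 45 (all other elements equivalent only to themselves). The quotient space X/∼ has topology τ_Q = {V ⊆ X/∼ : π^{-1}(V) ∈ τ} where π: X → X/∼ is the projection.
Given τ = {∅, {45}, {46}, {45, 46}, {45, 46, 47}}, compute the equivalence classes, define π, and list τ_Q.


X/∼ = {[45=46], [47]}; |τ_Q| = 3.

Equivalence classes: [45=46], [47].
Quotient map π: X → X/∼ sends 45 ↦ [45=46], 46 ↦ [45=46], 47 ↦ [47].
For each subset V ⊆ X/∼, compute π^{-1}(V) ⊆ X and check whether π^{-1}(V) ∈ τ. V is open in τ_Q iff π^{-1}(V) ∈ τ.
  V = {}: π^{-1}(V) = ∅ ∈ τ ✓.
  V = {[45=46]}: π^{-1}(V) = {45, 46} ∈ τ ✓.
  V = {[47]}: π^{-1}(V) = {47} ∉ τ ✗.
  V = {[45=46], [47]}: π^{-1}(V) = {45, 46, 47} ∈ τ ✓.
Open sets in the quotient: τ_Q = {{}, {[45=46]}, {[45=46], [47]}} (3 elements).


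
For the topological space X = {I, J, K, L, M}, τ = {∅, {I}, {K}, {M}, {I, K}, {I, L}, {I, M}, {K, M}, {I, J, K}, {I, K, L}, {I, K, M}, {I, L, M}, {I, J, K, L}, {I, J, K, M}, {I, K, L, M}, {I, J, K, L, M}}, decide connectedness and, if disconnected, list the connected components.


(X, τ) is disconnected; components = [{M}, {I, J, K, L}].

Find clopen sets (U ∈ τ with X ∖ U ∈ τ):
  U = ∅, X ∖ U = {I, J, K, L, M} — both open, so U is clopen.
  U = {M}, X ∖ U = {I, J, K, L} — both open, so U is clopen.
  U = {I, J, K, L}, X ∖ U = {M} — both open, so U is clopen.
  U = {I, J, K, L, M}, X ∖ U = ∅ — both open, so U is clopen.
Nontrivial clopen(s) exist: e.g. {M}. So (X, τ) is disconnected.
Compute connected components by grouping points that agree on all clopens:
  component: {M}
  component: {I, J, K, L}


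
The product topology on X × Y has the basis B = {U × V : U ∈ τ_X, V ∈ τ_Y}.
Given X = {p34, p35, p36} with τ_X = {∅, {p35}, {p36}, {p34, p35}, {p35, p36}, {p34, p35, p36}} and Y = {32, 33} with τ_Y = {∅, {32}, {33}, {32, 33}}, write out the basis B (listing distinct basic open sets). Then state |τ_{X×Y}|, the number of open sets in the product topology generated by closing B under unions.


Basis B = {∅ × ∅, {p35} × {32}, {p35} × {33}, {p36} × {32}, {p36} × {33}, {p34, p35} × {32}, {p34, p35} × {33}, {p35} × {32, 33}, {p35, p36} × {32}, {p35, p36} × {33}, {p36} × {32, 33}, {p34, p35, p36} × {32}, {p34, p35, p36} × {33}, {p34, p35} × {32, 33}, {p35, p36} × {32, 33}, {p34, p35, p36} × {32, 33}}; |τ_{X×Y}| = 36.

Enumerate products U × V with U ∈ τ_X, V ∈ τ_Y (deduplicated):
  ∅ × ∅ = {} (∅)
  {p35} × {32} = {(p35,32)}
  {p35} × {33} = {(p35,33)}
  {p36} × {32} = {(p36,32)}
  {p36} × {33} = {(p36,33)}
  {p34, p35} × {32} = {(p34,32), (p35,32)}
  {p34, p35} × {33} = {(p34,33), (p35,33)}
  {p35} × {32, 33} = {(p35,32), (p35,33)}
  {p35, p36} × {32} = {(p35,32), (p36,32)}
  {p35, p36} × {33} = {(p35,33), (p36,33)}
  {p36} × {32, 33} = {(p36,32), (p36,33)}
  {p34, p35, p36} × {32} = {(p34,32), (p35,32), (p36,32)}
  {p34, p35, p36} × {33} = {(p34,33), (p35,33), (p36,33)}
  {p34, p35} × {32, 33} = {(p34,32), (p34,33), (p35,32), (p35,33)}
  {p35, p36} × {32, 33} = {(p35,32), (p35,33), (p36,32), (p36,33)}
  {p34, p35, p36} × {32, 33} = {(p34,32), (p34,33), (p35,32), (p35,33), (p36,32), (p36,33)}
These 16 distinct sets form the basis B.
Close under arbitrary unions to get τ_{X×Y}; counting gives |τ_{X×Y}| = 36.


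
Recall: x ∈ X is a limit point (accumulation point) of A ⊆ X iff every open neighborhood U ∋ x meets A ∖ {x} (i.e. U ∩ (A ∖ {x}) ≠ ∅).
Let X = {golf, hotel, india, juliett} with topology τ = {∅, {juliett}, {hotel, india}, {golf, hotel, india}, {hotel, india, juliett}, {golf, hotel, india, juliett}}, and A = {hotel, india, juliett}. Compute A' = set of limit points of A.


A' = {golf, hotel, india}

For each x ∈ X, list the open sets U ∈ τ with x ∈ U, then check whether U ∩ (A ∖ {x}) ≠ ∅ for every such U.
  x = golf: opens ∋ x are {golf, hotel, india}, {golf, hotel, india, juliett}; each meets A ∖ {golf}, so x IS a limit point.
  x = hotel: opens ∋ x are {hotel, india}, {golf, hotel, india}, {hotel, india, juliett}, {golf, hotel, india, juliett}; each meets A ∖ {hotel}, so x IS a limit point.
  x = india: opens ∋ x are {hotel, india}, {golf, hotel, india}, {hotel, india, juliett}, {golf, hotel, india, juliett}; each meets A ∖ {india}, so x IS a limit point.
  x = juliett: open {juliett} ∋ x has {juliett} ∩ (A ∖ {juliett}) = ∅, so x is NOT a limit point.
Collecting: A' = {golf, hotel, india}.


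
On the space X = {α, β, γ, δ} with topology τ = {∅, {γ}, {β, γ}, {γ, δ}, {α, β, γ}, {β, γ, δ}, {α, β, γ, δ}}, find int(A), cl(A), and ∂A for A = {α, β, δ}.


int(A) = ∅, cl(A) = {α, β, δ}, ∂A = {α, β, δ}.

Closed sets in (X, τ) are complements of opens:
  closed(X, τ) = {∅, {α}, {δ}, {α, β}, {α, δ}, {α, β, δ}, {α, β, γ, δ}}.
int(A) = ⋃ {U ∈ τ : U ⊆ A}. Opens contained in A: ∅.
Taking the union of these: int(A) = ∅.
cl(A) = ⋂ {C closed : A ⊆ C}. Closed sets containing A: {α, β, δ}, {α, β, γ, δ}.
Intersecting these: cl(A) = {α, β, δ}.
∂A = cl(A) ∖ int(A) = {α, β, δ} ∖ ∅ = {α, β, δ}.


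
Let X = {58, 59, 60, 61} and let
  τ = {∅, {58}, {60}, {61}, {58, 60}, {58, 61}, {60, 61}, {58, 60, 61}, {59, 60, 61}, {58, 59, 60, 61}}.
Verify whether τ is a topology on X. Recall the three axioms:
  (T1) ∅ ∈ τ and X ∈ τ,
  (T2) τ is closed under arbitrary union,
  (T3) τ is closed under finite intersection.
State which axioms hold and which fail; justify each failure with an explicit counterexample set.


τ IS a topology on X.

Axiom (T1): ∅ ∈ τ? Yes; X ∈ τ? Yes.
Axiom (T2/T3): check pairwise unions and intersections of members of τ.
All pairwise intersections and unions checked — each lies in τ. Therefore τ satisfies (T1), (T2), (T3): it IS a topology on X.


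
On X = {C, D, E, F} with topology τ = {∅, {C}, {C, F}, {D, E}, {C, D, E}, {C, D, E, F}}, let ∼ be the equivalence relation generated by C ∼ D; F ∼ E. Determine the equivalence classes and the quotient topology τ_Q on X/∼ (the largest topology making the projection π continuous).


X/∼ = {[C=D], [E=F]}; |τ_Q| = 2.

Equivalence classes: [C=D], [E=F].
Quotient map π: X → X/∼ sends C ↦ [C=D], D ↦ [C=D], E ↦ [E=F], F ↦ [E=F].
For each subset V ⊆ X/∼, compute π^{-1}(V) ⊆ X and check whether π^{-1}(V) ∈ τ. V is open in τ_Q iff π^{-1}(V) ∈ τ.
  V = {}: π^{-1}(V) = ∅ ∈ τ ✓.
  V = {[C=D]}: π^{-1}(V) = {C, D} ∉ τ ✗.
  V = {[E=F]}: π^{-1}(V) = {E, F} ∉ τ ✗.
  V = {[C=D], [E=F]}: π^{-1}(V) = {C, D, E, F} ∈ τ ✓.
Open sets in the quotient: τ_Q = {{}, {[C=D], [E=F]}} (2 elements).


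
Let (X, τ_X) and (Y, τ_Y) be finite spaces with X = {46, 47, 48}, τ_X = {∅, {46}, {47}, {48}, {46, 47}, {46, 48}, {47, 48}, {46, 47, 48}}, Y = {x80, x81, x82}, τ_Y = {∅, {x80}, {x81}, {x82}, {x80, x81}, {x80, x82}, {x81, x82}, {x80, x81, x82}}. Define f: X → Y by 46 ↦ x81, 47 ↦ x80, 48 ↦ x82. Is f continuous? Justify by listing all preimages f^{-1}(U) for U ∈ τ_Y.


f IS continuous.

Compute f^{-1}(U) for each U ∈ τ_Y:
  U = ∅: f^{-1}(U) = ∅ ∈ τ_X ✓.
  U = {x80}: f^{-1}(U) = {47} ∈ τ_X ✓.
  U = {x81}: f^{-1}(U) = {46} ∈ τ_X ✓.
  U = {x82}: f^{-1}(U) = {48} ∈ τ_X ✓.
  U = {x80, x81}: f^{-1}(U) = {46, 47} ∈ τ_X ✓.
  U = {x80, x82}: f^{-1}(U) = {47, 48} ∈ τ_X ✓.
  U = {x81, x82}: f^{-1}(U) = {46, 48} ∈ τ_X ✓.
  U = {x80, x81, x82}: f^{-1}(U) = {46, 47, 48} ∈ τ_X ✓.
Every preimage lies in τ_X, so f IS continuous.


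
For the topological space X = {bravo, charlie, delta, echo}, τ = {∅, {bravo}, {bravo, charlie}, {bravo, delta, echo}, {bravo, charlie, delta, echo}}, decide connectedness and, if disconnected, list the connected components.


(X, τ) is connected.

Find clopen sets (U ∈ τ with X ∖ U ∈ τ):
  U = ∅, X ∖ U = {bravo, charlie, delta, echo} — both open, so U is clopen.
  U = {bravo, charlie, delta, echo}, X ∖ U = ∅ — both open, so U is clopen.
Only trivial clopens (∅ and X) exist, so (X, τ) is connected.
Compute connected components by grouping points that agree on all clopens:
  component: {bravo, charlie, delta, echo}


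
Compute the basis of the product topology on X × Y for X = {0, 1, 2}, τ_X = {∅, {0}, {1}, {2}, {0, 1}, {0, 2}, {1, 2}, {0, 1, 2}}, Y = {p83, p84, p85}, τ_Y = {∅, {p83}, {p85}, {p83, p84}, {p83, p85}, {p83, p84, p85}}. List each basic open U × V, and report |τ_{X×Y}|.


Basis B = {∅ × ∅, {0} × {p83}, {0} × {p85}, {1} × {p83}, {1} × {p85}, {2} × {p83}, {2} × {p85}, {0} × {p83, p84}, {0} × {p83, p85}, {0, 1} × {p83}, {0, 2} × {p83}, {0, 1} × {p85}, {0, 2} × {p85}, {1} × {p83, p84}, {1} × {p83, p85}, {1, 2} × {p83}, {1, 2} × {p85}, {2} × {p83, p84}, {2} × {p83, p85}, {0} × {p83, p84, p85}, {0, 1, 2} × {p83}, {0, 1, 2} × {p85}, {1} × {p83, p84, p85}, {2} × {p83, p84, p85}, {0, 1} × {p83, p84}, {0, 2} × {p83, p84}, {0, 1} × {p83, p85}, {0, 2} × {p83, p85}, {1, 2} × {p83, p84}, {1, 2} × {p83, p85}, {0, 1} × {p83, p84, p85}, {0, 2} × {p83, p84, p85}, {0, 1, 2} × {p83, p84}, {0, 1, 2} × {p83, p85}, {1, 2} × {p83, p84, p85}, {0, 1, 2} × {p83, p84, p85}}; |τ_{X×Y}| = 216.

Enumerate products U × V with U ∈ τ_X, V ∈ τ_Y (deduplicated):
  ∅ × ∅ = {} (∅)
  {0} × {p83} = {(0,p83)}
  {0} × {p85} = {(0,p85)}
  {1} × {p83} = {(1,p83)}
  {1} × {p85} = {(1,p85)}
  {2} × {p83} = {(2,p83)}
  {2} × {p85} = {(2,p85)}
  {0} × {p83, p84} = {(0,p83), (0,p84)}
  {0} × {p83, p85} = {(0,p83), (0,p85)}
  {0, 1} × {p83} = {(0,p83), (1,p83)}
  {0, 2} × {p83} = {(0,p83), (2,p83)}
  {0, 1} × {p85} = {(0,p85), (1,p85)}
  {0, 2} × {p85} = {(0,p85), (2,p85)}
  {1} × {p83, p84} = {(1,p83), (1,p84)}
  {1} × {p83, p85} = {(1,p83), (1,p85)}
  {1, 2} × {p83} = {(1,p83), (2,p83)}
  {1, 2} × {p85} = {(1,p85), (2,p85)}
  {2} × {p83, p84} = {(2,p83), (2,p84)}
  {2} × {p83, p85} = {(2,p83), (2,p85)}
  {0} × {p83, p84, p85} = {(0,p83), (0,p84), (0,p85)}
  {0, 1, 2} × {p83} = {(0,p83), (1,p83), (2,p83)}
  {0, 1, 2} × {p85} = {(0,p85), (1,p85), (2,p85)}
  {1} × {p83, p84, p85} = {(1,p83), (1,p84), (1,p85)}
  {2} × {p83, p84, p85} = {(2,p83), (2,p84), (2,p85)}
  {0, 1} × {p83, p84} = {(0,p83), (0,p84), (1,p83), (1,p84)}
  {0, 2} × {p83, p84} = {(0,p83), (0,p84), (2,p83), (2,p84)}
  {0, 1} × {p83, p85} = {(0,p83), (0,p85), (1,p83), (1,p85)}
  {0, 2} × {p83, p85} = {(0,p83), (0,p85), (2,p83), (2,p85)}
  {1, 2} × {p83, p84} = {(1,p83), (1,p84), (2,p83), (2,p84)}
  {1, 2} × {p83, p85} = {(1,p83), (1,p85), (2,p83), (2,p85)}
  {0, 1} × {p83, p84, p85} = {(0,p83), (0,p84), (0,p85), (1,p83), (1,p84), (1,p85)}
  {0, 2} × {p83, p84, p85} = {(0,p83), (0,p84), (0,p85), (2,p83), (2,p84), (2,p85)}
  {0, 1, 2} × {p83, p84} = {(0,p83), (0,p84), (1,p83), (1,p84), (2,p83), (2,p84)}
  {0, 1, 2} × {p83, p85} = {(0,p83), (0,p85), (1,p83), (1,p85), (2,p83), (2,p85)}
  {1, 2} × {p83, p84, p85} = {(1,p83), (1,p84), (1,p85), (2,p83), (2,p84), (2,p85)}
  {0, 1, 2} × {p83, p84, p85} = {(0,p83), (0,p84), (0,p85), (1,p83), (1,p84), (1,p85), (2,p83), (2,p84), (2,p85)}
These 36 distinct sets form the basis B.
Close under arbitrary unions to get τ_{X×Y}; counting gives |τ_{X×Y}| = 216.


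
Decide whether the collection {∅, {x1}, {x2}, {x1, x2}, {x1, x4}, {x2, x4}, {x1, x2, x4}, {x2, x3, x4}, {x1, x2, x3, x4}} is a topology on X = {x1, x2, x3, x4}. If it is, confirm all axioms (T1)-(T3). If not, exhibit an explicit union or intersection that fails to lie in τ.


τ is NOT a topology on X.

Axiom (T1): ∅ ∈ τ? Yes; X ∈ τ? Yes.
Axiom (T2/T3): check pairwise unions and intersections of members of τ.
Counterexample for (T3): {x1, x4} ∩ {x2, x4} = {x4} ∉ τ. Therefore τ is NOT a topology.


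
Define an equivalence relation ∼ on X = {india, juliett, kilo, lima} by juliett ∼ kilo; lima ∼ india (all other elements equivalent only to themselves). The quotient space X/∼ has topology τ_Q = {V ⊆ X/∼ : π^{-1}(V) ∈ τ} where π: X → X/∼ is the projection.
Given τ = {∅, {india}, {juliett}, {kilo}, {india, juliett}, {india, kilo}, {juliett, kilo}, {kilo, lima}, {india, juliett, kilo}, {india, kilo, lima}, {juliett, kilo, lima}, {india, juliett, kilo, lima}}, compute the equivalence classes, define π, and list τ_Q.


X/∼ = {[india=lima], [juliett=kilo]}; |τ_Q| = 3.

Equivalence classes: [india=lima], [juliett=kilo].
Quotient map π: X → X/∼ sends india ↦ [india=lima], juliett ↦ [juliett=kilo], kilo ↦ [juliett=kilo], lima ↦ [india=lima].
For each subset V ⊆ X/∼, compute π^{-1}(V) ⊆ X and check whether π^{-1}(V) ∈ τ. V is open in τ_Q iff π^{-1}(V) ∈ τ.
  V = {}: π^{-1}(V) = ∅ ∈ τ ✓.
  V = {[india=lima]}: π^{-1}(V) = {india, lima} ∉ τ ✗.
  V = {[juliett=kilo]}: π^{-1}(V) = {juliett, kilo} ∈ τ ✓.
  V = {[india=lima], [juliett=kilo]}: π^{-1}(V) = {india, juliett, kilo, lima} ∈ τ ✓.
Open sets in the quotient: τ_Q = {{}, {[juliett=kilo]}, {[india=lima], [juliett=kilo]}} (3 elements).


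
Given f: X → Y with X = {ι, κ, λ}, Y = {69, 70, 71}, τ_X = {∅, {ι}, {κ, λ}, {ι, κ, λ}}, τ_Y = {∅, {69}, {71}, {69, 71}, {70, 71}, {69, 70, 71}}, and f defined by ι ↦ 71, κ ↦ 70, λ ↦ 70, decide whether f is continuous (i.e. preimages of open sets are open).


f IS continuous.

Compute f^{-1}(U) for each U ∈ τ_Y:
  U = ∅: f^{-1}(U) = ∅ ∈ τ_X ✓.
  U = {69}: f^{-1}(U) = ∅ ∈ τ_X ✓.
  U = {71}: f^{-1}(U) = {ι} ∈ τ_X ✓.
  U = {69, 71}: f^{-1}(U) = {ι} ∈ τ_X ✓.
  U = {70, 71}: f^{-1}(U) = {ι, κ, λ} ∈ τ_X ✓.
  U = {69, 70, 71}: f^{-1}(U) = {ι, κ, λ} ∈ τ_X ✓.
Every preimage lies in τ_X, so f IS continuous.


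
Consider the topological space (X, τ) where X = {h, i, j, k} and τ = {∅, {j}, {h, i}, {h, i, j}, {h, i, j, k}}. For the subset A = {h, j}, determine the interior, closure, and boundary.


int(A) = {j}, cl(A) = {h, i, j, k}, ∂A = {h, i, k}.

Closed sets in (X, τ) are complements of opens:
  closed(X, τ) = {∅, {k}, {j, k}, {h, i, k}, {h, i, j, k}}.
int(A) = ⋃ {U ∈ τ : U ⊆ A}. Opens contained in A: ∅, {j}.
Taking the union of these: int(A) = {j}.
cl(A) = ⋂ {C closed : A ⊆ C}. Closed sets containing A: {h, i, j, k}.
Intersecting these: cl(A) = {h, i, j, k}.
∂A = cl(A) ∖ int(A) = {h, i, j, k} ∖ {j} = {h, i, k}.


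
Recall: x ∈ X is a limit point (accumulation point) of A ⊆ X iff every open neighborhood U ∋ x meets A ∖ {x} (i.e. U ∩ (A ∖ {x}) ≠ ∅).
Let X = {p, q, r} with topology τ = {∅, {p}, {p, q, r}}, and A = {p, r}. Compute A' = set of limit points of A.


A' = {q, r}

For each x ∈ X, list the open sets U ∈ τ with x ∈ U, then check whether U ∩ (A ∖ {x}) ≠ ∅ for every such U.
  x = p: open {p} ∋ x has {p} ∩ (A ∖ {p}) = ∅, so x is NOT a limit point.
  x = q: opens ∋ x are {p, q, r}; each meets A ∖ {q}, so x IS a limit point.
  x = r: opens ∋ x are {p, q, r}; each meets A ∖ {r}, so x IS a limit point.
Collecting: A' = {q, r}.


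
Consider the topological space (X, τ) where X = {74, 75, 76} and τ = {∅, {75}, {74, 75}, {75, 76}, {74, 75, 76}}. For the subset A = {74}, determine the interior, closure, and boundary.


int(A) = ∅, cl(A) = {74}, ∂A = {74}.

Closed sets in (X, τ) are complements of opens:
  closed(X, τ) = {∅, {74}, {76}, {74, 76}, {74, 75, 76}}.
int(A) = ⋃ {U ∈ τ : U ⊆ A}. Opens contained in A: ∅.
Taking the union of these: int(A) = ∅.
cl(A) = ⋂ {C closed : A ⊆ C}. Closed sets containing A: {74}, {74, 76}, {74, 75, 76}.
Intersecting these: cl(A) = {74}.
∂A = cl(A) ∖ int(A) = {74} ∖ ∅ = {74}.


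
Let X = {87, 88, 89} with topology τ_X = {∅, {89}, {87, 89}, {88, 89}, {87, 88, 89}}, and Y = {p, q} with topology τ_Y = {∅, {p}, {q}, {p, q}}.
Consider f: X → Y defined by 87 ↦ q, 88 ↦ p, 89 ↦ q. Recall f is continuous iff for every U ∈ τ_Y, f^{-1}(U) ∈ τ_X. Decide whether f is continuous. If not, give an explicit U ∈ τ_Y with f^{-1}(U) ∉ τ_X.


f is NOT continuous.

Compute f^{-1}(U) for each U ∈ τ_Y:
  U = ∅: f^{-1}(U) = ∅ ∈ τ_X ✓.
  U = {p}: f^{-1}(U) = {88} ∉ τ_X ✗.
  U = {q}: f^{-1}(U) = {87, 89} ∈ τ_X ✓.
  U = {p, q}: f^{-1}(U) = {87, 88, 89} ∈ τ_X ✓.
Found U = {p} with f^{-1}(U) = {88} not in τ_X. Therefore f is NOT continuous.


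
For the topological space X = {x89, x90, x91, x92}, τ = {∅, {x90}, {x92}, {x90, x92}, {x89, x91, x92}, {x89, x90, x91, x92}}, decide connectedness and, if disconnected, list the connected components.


(X, τ) is disconnected; components = [{x90}, {x89, x91, x92}].

Find clopen sets (U ∈ τ with X ∖ U ∈ τ):
  U = ∅, X ∖ U = {x89, x90, x91, x92} — both open, so U is clopen.
  U = {x90}, X ∖ U = {x89, x91, x92} — both open, so U is clopen.
  U = {x89, x91, x92}, X ∖ U = {x90} — both open, so U is clopen.
  U = {x89, x90, x91, x92}, X ∖ U = ∅ — both open, so U is clopen.
Nontrivial clopen(s) exist: e.g. {x89, x91, x92}. So (X, τ) is disconnected.
Compute connected components by grouping points that agree on all clopens:
  component: {x90}
  component: {x89, x91, x92}


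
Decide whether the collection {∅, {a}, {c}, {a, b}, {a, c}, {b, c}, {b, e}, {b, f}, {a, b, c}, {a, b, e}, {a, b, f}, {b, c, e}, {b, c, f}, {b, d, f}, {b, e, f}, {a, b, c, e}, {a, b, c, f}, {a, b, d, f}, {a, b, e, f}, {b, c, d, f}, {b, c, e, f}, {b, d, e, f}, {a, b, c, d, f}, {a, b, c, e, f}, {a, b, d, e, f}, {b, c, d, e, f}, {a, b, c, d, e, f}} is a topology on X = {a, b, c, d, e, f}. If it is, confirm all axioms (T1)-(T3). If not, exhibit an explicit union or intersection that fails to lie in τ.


τ is NOT a topology on X.

Axiom (T1): ∅ ∈ τ? Yes; X ∈ τ? Yes.
Axiom (T2/T3): check pairwise unions and intersections of members of τ.
Counterexample for (T3): {a, b} ∩ {b, c} = {b} ∉ τ. Therefore τ is NOT a topology.


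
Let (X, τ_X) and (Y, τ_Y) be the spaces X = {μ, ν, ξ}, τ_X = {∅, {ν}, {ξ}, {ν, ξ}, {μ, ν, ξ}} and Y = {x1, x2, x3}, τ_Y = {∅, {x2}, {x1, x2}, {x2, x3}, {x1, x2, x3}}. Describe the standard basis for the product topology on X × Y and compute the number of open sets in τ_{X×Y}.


Basis B = {∅ × ∅, {ν} × {x2}, {ξ} × {x2}, {ν} × {x1, x2}, {ν} × {x2, x3}, {ν, ξ} × {x2}, {ξ} × {x1, x2}, {ξ} × {x2, x3}, {μ, ν, ξ} × {x2}, {ν} × {x1, x2, x3}, {ξ} × {x1, x2, x3}, {ν, ξ} × {x1, x2}, {ν, ξ} × {x2, x3}, {μ, ν, ξ} × {x1, x2}, {μ, ν, ξ} × {x2, x3}, {ν, ξ} × {x1, x2, x3}, {μ, ν, ξ} × {x1, x2, x3}}; |τ_{X×Y}| = 50.

Enumerate products U × V with U ∈ τ_X, V ∈ τ_Y (deduplicated):
  ∅ × ∅ = {} (∅)
  {ν} × {x2} = {(ν,x2)}
  {ξ} × {x2} = {(ξ,x2)}
  {ν} × {x1, x2} = {(ν,x1), (ν,x2)}
  {ν} × {x2, x3} = {(ν,x2), (ν,x3)}
  {ν, ξ} × {x2} = {(ν,x2), (ξ,x2)}
  {ξ} × {x1, x2} = {(ξ,x1), (ξ,x2)}
  {ξ} × {x2, x3} = {(ξ,x2), (ξ,x3)}
  {μ, ν, ξ} × {x2} = {(μ,x2), (ν,x2), (ξ,x2)}
  {ν} × {x1, x2, x3} = {(ν,x1), (ν,x2), (ν,x3)}
  {ξ} × {x1, x2, x3} = {(ξ,x1), (ξ,x2), (ξ,x3)}
  {ν, ξ} × {x1, x2} = {(ν,x1), (ν,x2), (ξ,x1), (ξ,x2)}
  {ν, ξ} × {x2, x3} = {(ν,x2), (ν,x3), (ξ,x2), (ξ,x3)}
  {μ, ν, ξ} × {x1, x2} = {(μ,x1), (μ,x2), (ν,x1), (ν,x2), (ξ,x1), (ξ,x2)}
  {μ, ν, ξ} × {x2, x3} = {(μ,x2), (μ,x3), (ν,x2), (ν,x3), (ξ,x2), (ξ,x3)}
  {ν, ξ} × {x1, x2, x3} = {(ν,x1), (ν,x2), (ν,x3), (ξ,x1), (ξ,x2), (ξ,x3)}
  {μ, ν, ξ} × {x1, x2, x3} = {(μ,x1), (μ,x2), (μ,x3), (ν,x1), (ν,x2), (ν,x3), (ξ,x1), (ξ,x2), (ξ,x3)}
These 17 distinct sets form the basis B.
Close under arbitrary unions to get τ_{X×Y}; counting gives |τ_{X×Y}| = 50.


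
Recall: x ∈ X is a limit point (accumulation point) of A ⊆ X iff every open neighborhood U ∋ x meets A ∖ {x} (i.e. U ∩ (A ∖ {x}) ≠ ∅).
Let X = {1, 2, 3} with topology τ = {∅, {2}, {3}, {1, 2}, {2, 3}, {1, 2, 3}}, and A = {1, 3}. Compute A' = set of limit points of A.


A' = ∅

For each x ∈ X, list the open sets U ∈ τ with x ∈ U, then check whether U ∩ (A ∖ {x}) ≠ ∅ for every such U.
  x = 1: open {1, 2} ∋ x has {1, 2} ∩ (A ∖ {1}) = ∅, so x is NOT a limit point.
  x = 2: open {2} ∋ x has {2} ∩ (A ∖ {2}) = ∅, so x is NOT a limit point.
  x = 3: open {3} ∋ x has {3} ∩ (A ∖ {3}) = ∅, so x is NOT a limit point.
Collecting: A' = ∅.


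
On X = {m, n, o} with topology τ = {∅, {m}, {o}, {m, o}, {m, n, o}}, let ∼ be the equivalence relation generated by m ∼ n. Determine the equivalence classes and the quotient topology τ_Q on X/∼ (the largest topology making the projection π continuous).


X/∼ = {[m=n], [o]}; |τ_Q| = 3.

Equivalence classes: [m=n], [o].
Quotient map π: X → X/∼ sends m ↦ [m=n], n ↦ [m=n], o ↦ [o].
For each subset V ⊆ X/∼, compute π^{-1}(V) ⊆ X and check whether π^{-1}(V) ∈ τ. V is open in τ_Q iff π^{-1}(V) ∈ τ.
  V = {}: π^{-1}(V) = ∅ ∈ τ ✓.
  V = {[m=n]}: π^{-1}(V) = {m, n} ∉ τ ✗.
  V = {[o]}: π^{-1}(V) = {o} ∈ τ ✓.
  V = {[m=n], [o]}: π^{-1}(V) = {m, n, o} ∈ τ ✓.
Open sets in the quotient: τ_Q = {{}, {[o]}, {[m=n], [o]}} (3 elements).


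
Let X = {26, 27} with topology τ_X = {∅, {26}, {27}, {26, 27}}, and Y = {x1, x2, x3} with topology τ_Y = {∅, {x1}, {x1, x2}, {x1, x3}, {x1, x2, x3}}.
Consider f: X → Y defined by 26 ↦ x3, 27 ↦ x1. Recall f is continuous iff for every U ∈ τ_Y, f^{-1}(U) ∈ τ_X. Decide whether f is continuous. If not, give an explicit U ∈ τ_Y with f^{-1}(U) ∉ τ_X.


f IS continuous.

Compute f^{-1}(U) for each U ∈ τ_Y:
  U = ∅: f^{-1}(U) = ∅ ∈ τ_X ✓.
  U = {x1}: f^{-1}(U) = {27} ∈ τ_X ✓.
  U = {x1, x2}: f^{-1}(U) = {27} ∈ τ_X ✓.
  U = {x1, x3}: f^{-1}(U) = {26, 27} ∈ τ_X ✓.
  U = {x1, x2, x3}: f^{-1}(U) = {26, 27} ∈ τ_X ✓.
Every preimage lies in τ_X, so f IS continuous.


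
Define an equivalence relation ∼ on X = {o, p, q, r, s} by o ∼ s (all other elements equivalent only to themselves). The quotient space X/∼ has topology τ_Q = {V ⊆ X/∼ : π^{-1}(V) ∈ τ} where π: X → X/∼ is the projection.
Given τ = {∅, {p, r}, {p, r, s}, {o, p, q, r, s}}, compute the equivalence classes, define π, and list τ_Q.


X/∼ = {[o=s], [p], [q], [r]}; |τ_Q| = 3.

Equivalence classes: [o=s], [p], [q], [r].
Quotient map π: X → X/∼ sends o ↦ [o=s], p ↦ [p], q ↦ [q], r ↦ [r], s ↦ [o=s].
For each subset V ⊆ X/∼, compute π^{-1}(V) ⊆ X and check whether π^{-1}(V) ∈ τ. V is open in τ_Q iff π^{-1}(V) ∈ τ.
  V = {}: π^{-1}(V) = ∅ ∈ τ ✓.
  V = {[o=s]}: π^{-1}(V) = {o, s} ∉ τ ✗.
  V = {[p]}: π^{-1}(V) = {p} ∉ τ ✗.
  V = {[o=s], [p]}: π^{-1}(V) = {o, p, s} ∉ τ ✗.
  V = {[q]}: π^{-1}(V) = {q} ∉ τ ✗.
  V = {[o=s], [q]}: π^{-1}(V) = {o, q, s} ∉ τ ✗.
  V = {[p], [q]}: π^{-1}(V) = {p, q} ∉ τ ✗.
  V = {[o=s], [p], [q]}: π^{-1}(V) = {o, p, q, s} ∉ τ ✗.
  V = {[r]}: π^{-1}(V) = {r} ∉ τ ✗.
  V = {[o=s], [r]}: π^{-1}(V) = {o, r, s} ∉ τ ✗.
  V = {[p], [r]}: π^{-1}(V) = {p, r} ∈ τ ✓.
  V = {[o=s], [p], [r]}: π^{-1}(V) = {o, p, r, s} ∉ τ ✗.
  V = {[q], [r]}: π^{-1}(V) = {q, r} ∉ τ ✗.
  V = {[o=s], [q], [r]}: π^{-1}(V) = {o, q, r, s} ∉ τ ✗.
  V = {[p], [q], [r]}: π^{-1}(V) = {p, q, r} ∉ τ ✗.
  V = {[o=s], [p], [q], [r]}: π^{-1}(V) = {o, p, q, r, s} ∈ τ ✓.
Open sets in the quotient: τ_Q = {{}, {[p], [r]}, {[o=s], [p], [q], [r]}} (3 elements).


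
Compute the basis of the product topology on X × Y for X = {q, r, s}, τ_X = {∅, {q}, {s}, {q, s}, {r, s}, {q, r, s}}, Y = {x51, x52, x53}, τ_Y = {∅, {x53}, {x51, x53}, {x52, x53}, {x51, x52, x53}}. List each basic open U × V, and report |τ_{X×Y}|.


Basis B = {∅ × ∅, {q} × {x53}, {s} × {x53}, {q} × {x51, x53}, {q} × {x52, x53}, {q, s} × {x53}, {r, s} × {x53}, {s} × {x51, x53}, {s} × {x52, x53}, {q} × {x51, x52, x53}, {q, r, s} × {x53}, {s} × {x51, x52, x53}, {q, s} × {x51, x53}, {q, s} × {x52, x53}, {r, s} × {x51, x53}, {r, s} × {x52, x53}, {q, s} × {x51, x52, x53}, {q, r, s} × {x51, x53}, {q, r, s} × {x52, x53}, {r, s} × {x51, x52, x53}, {q, r, s} × {x51, x52, x53}}; |τ_{X×Y}| = 70.

Enumerate products U × V with U ∈ τ_X, V ∈ τ_Y (deduplicated):
  ∅ × ∅ = {} (∅)
  {q} × {x53} = {(q,x53)}
  {s} × {x53} = {(s,x53)}
  {q} × {x51, x53} = {(q,x51), (q,x53)}
  {q} × {x52, x53} = {(q,x52), (q,x53)}
  {q, s} × {x53} = {(q,x53), (s,x53)}
  {r, s} × {x53} = {(r,x53), (s,x53)}
  {s} × {x51, x53} = {(s,x51), (s,x53)}
  {s} × {x52, x53} = {(s,x52), (s,x53)}
  {q} × {x51, x52, x53} = {(q,x51), (q,x52), (q,x53)}
  {q, r, s} × {x53} = {(q,x53), (r,x53), (s,x53)}
  {s} × {x51, x52, x53} = {(s,x51), (s,x52), (s,x53)}
  {q, s} × {x51, x53} = {(q,x51), (q,x53), (s,x51), (s,x53)}
  {q, s} × {x52, x53} = {(q,x52), (q,x53), (s,x52), (s,x53)}
  {r, s} × {x51, x53} = {(r,x51), (r,x53), (s,x51), (s,x53)}
  {r, s} × {x52, x53} = {(r,x52), (r,x53), (s,x52), (s,x53)}
  {q, s} × {x51, x52, x53} = {(q,x51), (q,x52), (q,x53), (s,x51), (s,x52), (s,x53)}
  {q, r, s} × {x51, x53} = {(q,x51), (q,x53), (r,x51), (r,x53), (s,x51), (s,x53)}
  {q, r, s} × {x52, x53} = {(q,x52), (q,x53), (r,x52), (r,x53), (s,x52), (s,x53)}
  {r, s} × {x51, x52, x53} = {(r,x51), (r,x52), (r,x53), (s,x51), (s,x52), (s,x53)}
  {q, r, s} × {x51, x52, x53} = {(q,x51), (q,x52), (q,x53), (r,x51), (r,x52), (r,x53), (s,x51), (s,x52), (s,x53)}
These 21 distinct sets form the basis B.
Close under arbitrary unions to get τ_{X×Y}; counting gives |τ_{X×Y}| = 70.


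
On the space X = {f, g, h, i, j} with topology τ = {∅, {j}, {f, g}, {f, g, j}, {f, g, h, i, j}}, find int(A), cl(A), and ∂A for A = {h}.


int(A) = ∅, cl(A) = {h, i}, ∂A = {h, i}.

Closed sets in (X, τ) are complements of opens:
  closed(X, τ) = {∅, {h, i}, {h, i, j}, {f, g, h, i}, {f, g, h, i, j}}.
int(A) = ⋃ {U ∈ τ : U ⊆ A}. Opens contained in A: ∅.
Taking the union of these: int(A) = ∅.
cl(A) = ⋂ {C closed : A ⊆ C}. Closed sets containing A: {h, i}, {h, i, j}, {f, g, h, i}, {f, g, h, i, j}.
Intersecting these: cl(A) = {h, i}.
∂A = cl(A) ∖ int(A) = {h, i} ∖ ∅ = {h, i}.


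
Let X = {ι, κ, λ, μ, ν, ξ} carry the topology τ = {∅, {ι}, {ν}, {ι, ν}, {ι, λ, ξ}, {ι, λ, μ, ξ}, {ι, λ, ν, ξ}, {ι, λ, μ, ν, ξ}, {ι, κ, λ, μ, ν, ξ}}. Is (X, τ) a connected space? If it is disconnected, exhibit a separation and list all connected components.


(X, τ) is connected.

Find clopen sets (U ∈ τ with X ∖ U ∈ τ):
  U = ∅, X ∖ U = {ι, κ, λ, μ, ν, ξ} — both open, so U is clopen.
  U = {ι, κ, λ, μ, ν, ξ}, X ∖ U = ∅ — both open, so U is clopen.
Only trivial clopens (∅ and X) exist, so (X, τ) is connected.
Compute connected components by grouping points that agree on all clopens:
  component: {ι, κ, λ, μ, ν, ξ}


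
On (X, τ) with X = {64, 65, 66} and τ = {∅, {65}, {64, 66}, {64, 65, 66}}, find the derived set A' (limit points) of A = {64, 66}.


A' = {64, 66}

For each x ∈ X, list the open sets U ∈ τ with x ∈ U, then check whether U ∩ (A ∖ {x}) ≠ ∅ for every such U.
  x = 64: opens ∋ x are {64, 66}, {64, 65, 66}; each meets A ∖ {64}, so x IS a limit point.
  x = 65: open {65} ∋ x has {65} ∩ (A ∖ {65}) = ∅, so x is NOT a limit point.
  x = 66: opens ∋ x are {64, 66}, {64, 65, 66}; each meets A ∖ {66}, so x IS a limit point.
Collecting: A' = {64, 66}.


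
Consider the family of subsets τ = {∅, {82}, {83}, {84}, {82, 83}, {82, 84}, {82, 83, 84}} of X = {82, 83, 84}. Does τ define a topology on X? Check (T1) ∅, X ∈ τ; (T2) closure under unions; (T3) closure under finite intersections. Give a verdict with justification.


τ is NOT a topology on X.

Axiom (T1): ∅ ∈ τ? Yes; X ∈ τ? Yes.
Axiom (T2/T3): check pairwise unions and intersections of members of τ.
Counterexample for (T2): {83} ∪ {84} = {83, 84} ∉ τ. Therefore τ is NOT a topology.


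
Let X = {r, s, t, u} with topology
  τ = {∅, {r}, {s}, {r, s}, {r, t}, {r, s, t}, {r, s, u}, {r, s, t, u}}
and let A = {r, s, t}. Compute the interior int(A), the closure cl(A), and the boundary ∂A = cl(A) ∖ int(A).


int(A) = {r, s, t}, cl(A) = {r, s, t, u}, ∂A = {u}.

Closed sets in (X, τ) are complements of opens:
  closed(X, τ) = {∅, {t}, {u}, {s, u}, {t, u}, {r, t, u}, {s, t, u}, {r, s, t, u}}.
int(A) = ⋃ {U ∈ τ : U ⊆ A}. Opens contained in A: ∅, {r}, {s}, {r, s}, {r, t}, {r, s, t}.
Taking the union of these: int(A) = {r, s, t}.
cl(A) = ⋂ {C closed : A ⊆ C}. Closed sets containing A: {r, s, t, u}.
Intersecting these: cl(A) = {r, s, t, u}.
∂A = cl(A) ∖ int(A) = {r, s, t, u} ∖ {r, s, t} = {u}.


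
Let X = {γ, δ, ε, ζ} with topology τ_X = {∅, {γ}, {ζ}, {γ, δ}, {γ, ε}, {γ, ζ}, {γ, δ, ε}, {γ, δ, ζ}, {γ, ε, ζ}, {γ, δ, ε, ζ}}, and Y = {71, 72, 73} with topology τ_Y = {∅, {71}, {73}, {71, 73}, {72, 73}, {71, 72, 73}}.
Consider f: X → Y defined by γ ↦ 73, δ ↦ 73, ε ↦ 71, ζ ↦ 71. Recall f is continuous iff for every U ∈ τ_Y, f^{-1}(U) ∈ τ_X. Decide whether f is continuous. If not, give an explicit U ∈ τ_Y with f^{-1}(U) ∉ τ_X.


f is NOT continuous.

Compute f^{-1}(U) for each U ∈ τ_Y:
  U = ∅: f^{-1}(U) = ∅ ∈ τ_X ✓.
  U = {71}: f^{-1}(U) = {ε, ζ} ∉ τ_X ✗.
  U = {73}: f^{-1}(U) = {γ, δ} ∈ τ_X ✓.
  U = {71, 73}: f^{-1}(U) = {γ, δ, ε, ζ} ∈ τ_X ✓.
  U = {72, 73}: f^{-1}(U) = {γ, δ} ∈ τ_X ✓.
  U = {71, 72, 73}: f^{-1}(U) = {γ, δ, ε, ζ} ∈ τ_X ✓.
Found U = {71} with f^{-1}(U) = {ε, ζ} not in τ_X. Therefore f is NOT continuous.


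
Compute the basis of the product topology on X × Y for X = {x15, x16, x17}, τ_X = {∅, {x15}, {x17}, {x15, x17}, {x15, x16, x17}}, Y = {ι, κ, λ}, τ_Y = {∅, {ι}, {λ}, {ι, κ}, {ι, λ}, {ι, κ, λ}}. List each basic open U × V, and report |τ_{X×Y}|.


Basis B = {∅ × ∅, {x15} × {ι}, {x15} × {λ}, {x17} × {ι}, {x17} × {λ}, {x15} × {ι, κ}, {x15} × {ι, λ}, {x15, x17} × {ι}, {x15, x17} × {λ}, {x17} × {ι, κ}, {x17} × {ι, λ}, {x15} × {ι, κ, λ}, {x15, x16, x17} × {ι}, {x15, x16, x17} × {λ}, {x17} × {ι, κ, λ}, {x15, x17} × {ι, κ}, {x15, x17} × {ι, λ}, {x15, x17} × {ι, κ, λ}, {x15, x16, x17} × {ι, κ}, {x15, x16, x17} × {ι, λ}, {x15, x16, x17} × {ι, κ, λ}}; |τ_{X×Y}| = 70.

Enumerate products U × V with U ∈ τ_X, V ∈ τ_Y (deduplicated):
  ∅ × ∅ = {} (∅)
  {x15} × {ι} = {(x15,ι)}
  {x15} × {λ} = {(x15,λ)}
  {x17} × {ι} = {(x17,ι)}
  {x17} × {λ} = {(x17,λ)}
  {x15} × {ι, κ} = {(x15,ι), (x15,κ)}
  {x15} × {ι, λ} = {(x15,ι), (x15,λ)}
  {x15, x17} × {ι} = {(x15,ι), (x17,ι)}
  {x15, x17} × {λ} = {(x15,λ), (x17,λ)}
  {x17} × {ι, κ} = {(x17,ι), (x17,κ)}
  {x17} × {ι, λ} = {(x17,ι), (x17,λ)}
  {x15} × {ι, κ, λ} = {(x15,ι), (x15,κ), (x15,λ)}
  {x15, x16, x17} × {ι} = {(x15,ι), (x16,ι), (x17,ι)}
  {x15, x16, x17} × {λ} = {(x15,λ), (x16,λ), (x17,λ)}
  {x17} × {ι, κ, λ} = {(x17,ι), (x17,κ), (x17,λ)}
  {x15, x17} × {ι, κ} = {(x15,ι), (x15,κ), (x17,ι), (x17,κ)}
  {x15, x17} × {ι, λ} = {(x15,ι), (x15,λ), (x17,ι), (x17,λ)}
  {x15, x17} × {ι, κ, λ} = {(x15,ι), (x15,κ), (x15,λ), (x17,ι), (x17,κ), (x17,λ)}
  {x15, x16, x17} × {ι, κ} = {(x15,ι), (x15,κ), (x16,ι), (x16,κ), (x17,ι), (x17,κ)}
  {x15, x16, x17} × {ι, λ} = {(x15,ι), (x15,λ), (x16,ι), (x16,λ), (x17,ι), (x17,λ)}
  {x15, x16, x17} × {ι, κ, λ} = {(x15,ι), (x15,κ), (x15,λ), (x16,ι), (x16,κ), (x16,λ), (x17,ι), (x17,κ), (x17,λ)}
These 21 distinct sets form the basis B.
Close under arbitrary unions to get τ_{X×Y}; counting gives |τ_{X×Y}| = 70.
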